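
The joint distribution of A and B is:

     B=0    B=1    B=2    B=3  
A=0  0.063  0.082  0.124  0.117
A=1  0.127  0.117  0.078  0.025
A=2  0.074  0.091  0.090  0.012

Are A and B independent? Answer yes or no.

no

P(A=0) = 0.386 and P(B=3) = 0.154, so their product is 0.05944, but P(A=0, B=3) = 0.117. Since these differ, A and B are not independent.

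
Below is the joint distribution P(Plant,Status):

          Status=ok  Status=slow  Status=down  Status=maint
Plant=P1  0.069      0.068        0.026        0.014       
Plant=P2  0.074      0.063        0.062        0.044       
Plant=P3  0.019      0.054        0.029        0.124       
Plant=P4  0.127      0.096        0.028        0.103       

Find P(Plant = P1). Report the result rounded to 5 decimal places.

P(Plant=P1) = 0.069 + 0.068 + 0.026 + 0.014 = 0.177.

0.17700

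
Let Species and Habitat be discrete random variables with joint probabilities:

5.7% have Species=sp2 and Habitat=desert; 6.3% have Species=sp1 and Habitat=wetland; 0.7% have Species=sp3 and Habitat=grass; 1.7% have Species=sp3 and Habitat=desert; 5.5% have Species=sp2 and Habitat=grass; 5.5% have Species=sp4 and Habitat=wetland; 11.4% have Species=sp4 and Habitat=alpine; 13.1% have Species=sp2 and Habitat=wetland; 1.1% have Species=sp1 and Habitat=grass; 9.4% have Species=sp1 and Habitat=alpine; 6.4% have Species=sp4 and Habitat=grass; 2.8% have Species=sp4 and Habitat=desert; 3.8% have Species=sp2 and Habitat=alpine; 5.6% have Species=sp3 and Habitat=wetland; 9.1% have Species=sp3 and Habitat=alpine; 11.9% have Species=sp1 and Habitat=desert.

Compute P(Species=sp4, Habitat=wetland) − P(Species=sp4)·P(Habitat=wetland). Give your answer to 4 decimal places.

P(Species=sp4) = 0.064 + 0.055 + 0.028 + 0.114 = 0.261.
P(Habitat=wetland) = 0.063 + 0.131 + 0.056 + 0.055 = 0.305.
P(Species=sp4, Habitat=wetland) − P(Species=sp4)P(Habitat=wetland) = 0.055 − 0.261×0.305 = -0.0246.

-0.0246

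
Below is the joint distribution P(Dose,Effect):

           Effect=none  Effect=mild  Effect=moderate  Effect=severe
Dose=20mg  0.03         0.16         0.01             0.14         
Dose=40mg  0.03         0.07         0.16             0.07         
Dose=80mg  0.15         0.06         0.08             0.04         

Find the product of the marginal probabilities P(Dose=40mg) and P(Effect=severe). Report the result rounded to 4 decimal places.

P(Dose=40mg) = 0.03 + 0.07 + 0.16 + 0.07 = 0.33.
P(Effect=severe) = 0.14 + 0.07 + 0.04 = 0.25.
Product: 0.33 × 0.25 = 0.0825.

0.0825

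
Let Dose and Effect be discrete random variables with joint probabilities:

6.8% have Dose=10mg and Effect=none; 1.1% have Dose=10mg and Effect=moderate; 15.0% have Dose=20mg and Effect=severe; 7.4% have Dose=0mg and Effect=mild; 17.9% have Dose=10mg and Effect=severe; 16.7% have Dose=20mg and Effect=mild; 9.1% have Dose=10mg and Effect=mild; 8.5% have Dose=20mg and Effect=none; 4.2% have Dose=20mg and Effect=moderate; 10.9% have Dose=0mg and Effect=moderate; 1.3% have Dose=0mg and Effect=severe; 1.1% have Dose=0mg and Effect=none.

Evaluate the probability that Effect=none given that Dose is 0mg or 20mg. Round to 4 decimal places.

0.1475

P(Dose=0mg) = 0.011 + 0.074 + 0.109 + 0.013 = 0.207.
P(Dose=20mg) = 0.085 + 0.167 + 0.042 + 0.150 = 0.444.
P(Dose ∈ {0mg, 20mg}) = 0.207 + 0.444 = 0.651; P(Effect=none, Dose ∈ {0mg, 20mg}) = 0.011 + 0.085 = 0.096.
P(Effect=none | Dose ∈ {0mg, 20mg}) = 0.096/0.651 = 0.1475.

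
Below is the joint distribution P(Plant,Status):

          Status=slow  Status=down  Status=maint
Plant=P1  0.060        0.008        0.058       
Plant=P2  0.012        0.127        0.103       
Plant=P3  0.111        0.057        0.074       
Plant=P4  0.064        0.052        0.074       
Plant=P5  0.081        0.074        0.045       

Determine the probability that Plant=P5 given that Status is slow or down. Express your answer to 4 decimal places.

0.2399

P(Status=slow) = 0.060 + 0.012 + 0.111 + 0.064 + 0.081 = 0.328.
P(Status=down) = 0.008 + 0.127 + 0.057 + 0.052 + 0.074 = 0.318.
P(Status ∈ {slow, down}) = 0.328 + 0.318 = 0.646; P(Plant=P5, Status ∈ {slow, down}) = 0.081 + 0.074 = 0.155.
P(Plant=P5 | Status ∈ {slow, down}) = 0.155/0.646 = 0.2399.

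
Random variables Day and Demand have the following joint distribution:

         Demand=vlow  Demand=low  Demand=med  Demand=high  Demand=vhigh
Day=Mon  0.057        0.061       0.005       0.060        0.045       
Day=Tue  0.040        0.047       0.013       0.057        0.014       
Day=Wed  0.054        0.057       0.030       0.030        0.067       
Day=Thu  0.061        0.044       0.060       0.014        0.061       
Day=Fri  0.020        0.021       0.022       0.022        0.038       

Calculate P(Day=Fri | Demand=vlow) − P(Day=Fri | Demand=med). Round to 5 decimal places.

P(Demand=vlow) = 0.057 + 0.040 + 0.054 + 0.061 + 0.020 = 0.232; P(Day=Fri | Demand=vlow) = 0.020/0.232 = 0.086207.
P(Demand=med) = 0.005 + 0.013 + 0.030 + 0.060 + 0.022 = 0.130; P(Day=Fri | Demand=med) = 0.022/0.130 = 0.169231.
Difference = -0.08302.

-0.08302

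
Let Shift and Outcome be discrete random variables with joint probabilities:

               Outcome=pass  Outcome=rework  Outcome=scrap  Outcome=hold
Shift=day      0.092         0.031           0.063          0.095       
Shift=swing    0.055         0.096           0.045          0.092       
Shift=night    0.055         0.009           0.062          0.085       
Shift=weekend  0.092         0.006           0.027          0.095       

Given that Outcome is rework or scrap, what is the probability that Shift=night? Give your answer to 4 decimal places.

0.2094

P(Outcome=rework) = 0.031 + 0.096 + 0.009 + 0.006 = 0.142.
P(Outcome=scrap) = 0.063 + 0.045 + 0.062 + 0.027 = 0.197.
P(Outcome ∈ {rework, scrap}) = 0.142 + 0.197 = 0.339; P(Shift=night, Outcome ∈ {rework, scrap}) = 0.009 + 0.062 = 0.071.
P(Shift=night | Outcome ∈ {rework, scrap}) = 0.071/0.339 = 0.2094.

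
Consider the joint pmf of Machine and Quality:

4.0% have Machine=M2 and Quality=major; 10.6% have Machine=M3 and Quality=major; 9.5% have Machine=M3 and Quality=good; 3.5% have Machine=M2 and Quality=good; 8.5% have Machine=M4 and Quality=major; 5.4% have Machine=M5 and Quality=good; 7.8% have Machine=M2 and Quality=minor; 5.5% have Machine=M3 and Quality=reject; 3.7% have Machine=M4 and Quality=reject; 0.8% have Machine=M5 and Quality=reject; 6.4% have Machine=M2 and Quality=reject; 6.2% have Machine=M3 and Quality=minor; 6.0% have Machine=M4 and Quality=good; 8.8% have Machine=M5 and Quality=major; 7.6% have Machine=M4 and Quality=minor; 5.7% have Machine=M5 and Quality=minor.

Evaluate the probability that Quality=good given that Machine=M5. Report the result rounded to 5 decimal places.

P(Machine=M5) = 0.054 + 0.057 + 0.088 + 0.008 = 0.207.
P(Quality=good | Machine=M5) = 0.054/0.207 = 0.26087.

0.26087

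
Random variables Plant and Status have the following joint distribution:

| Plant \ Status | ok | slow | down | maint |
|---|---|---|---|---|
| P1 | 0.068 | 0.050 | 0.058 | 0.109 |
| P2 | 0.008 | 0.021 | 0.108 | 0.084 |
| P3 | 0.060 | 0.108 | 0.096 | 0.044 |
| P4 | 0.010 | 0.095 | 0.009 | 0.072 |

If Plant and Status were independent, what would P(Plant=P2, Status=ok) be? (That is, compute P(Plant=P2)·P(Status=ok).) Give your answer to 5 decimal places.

0.03227

P(Plant=P2) = 0.008 + 0.021 + 0.108 + 0.084 = 0.221.
P(Status=ok) = 0.068 + 0.008 + 0.060 + 0.010 = 0.146.
Product: 0.221 × 0.146 = 0.03227.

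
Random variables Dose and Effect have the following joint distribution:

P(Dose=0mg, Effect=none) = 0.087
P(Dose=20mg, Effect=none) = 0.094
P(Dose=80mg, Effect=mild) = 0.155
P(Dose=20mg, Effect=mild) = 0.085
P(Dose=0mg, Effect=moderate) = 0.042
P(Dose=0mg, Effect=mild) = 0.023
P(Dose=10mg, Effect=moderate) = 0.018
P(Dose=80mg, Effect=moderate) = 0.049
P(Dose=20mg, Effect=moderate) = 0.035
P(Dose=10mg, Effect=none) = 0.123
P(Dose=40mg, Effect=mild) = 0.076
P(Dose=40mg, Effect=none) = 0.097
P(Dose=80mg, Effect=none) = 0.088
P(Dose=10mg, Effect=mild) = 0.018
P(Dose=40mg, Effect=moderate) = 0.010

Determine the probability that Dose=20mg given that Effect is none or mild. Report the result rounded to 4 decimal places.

P(Effect=none) = 0.087 + 0.123 + 0.094 + 0.097 + 0.088 = 0.489.
P(Effect=mild) = 0.023 + 0.018 + 0.085 + 0.076 + 0.155 = 0.357.
P(Effect ∈ {none, mild}) = 0.489 + 0.357 = 0.846; P(Dose=20mg, Effect ∈ {none, mild}) = 0.094 + 0.085 = 0.179.
P(Dose=20mg | Effect ∈ {none, mild}) = 0.179/0.846 = 0.2116.

0.2116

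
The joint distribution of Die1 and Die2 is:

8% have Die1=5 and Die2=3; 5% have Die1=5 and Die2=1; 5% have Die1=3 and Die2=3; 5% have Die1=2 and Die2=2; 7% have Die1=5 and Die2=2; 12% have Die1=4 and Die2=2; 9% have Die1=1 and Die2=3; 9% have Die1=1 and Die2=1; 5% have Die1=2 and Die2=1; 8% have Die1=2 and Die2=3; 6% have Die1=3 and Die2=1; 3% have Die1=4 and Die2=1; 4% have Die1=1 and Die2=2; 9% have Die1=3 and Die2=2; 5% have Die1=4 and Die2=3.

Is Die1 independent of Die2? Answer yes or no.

P(Die1=4) = 0.20 and P(Die2=2) = 0.37, so their product is 0.0740, but P(Die1=4, Die2=2) = 0.12. Since these differ, Die1 and Die2 are not independent.

no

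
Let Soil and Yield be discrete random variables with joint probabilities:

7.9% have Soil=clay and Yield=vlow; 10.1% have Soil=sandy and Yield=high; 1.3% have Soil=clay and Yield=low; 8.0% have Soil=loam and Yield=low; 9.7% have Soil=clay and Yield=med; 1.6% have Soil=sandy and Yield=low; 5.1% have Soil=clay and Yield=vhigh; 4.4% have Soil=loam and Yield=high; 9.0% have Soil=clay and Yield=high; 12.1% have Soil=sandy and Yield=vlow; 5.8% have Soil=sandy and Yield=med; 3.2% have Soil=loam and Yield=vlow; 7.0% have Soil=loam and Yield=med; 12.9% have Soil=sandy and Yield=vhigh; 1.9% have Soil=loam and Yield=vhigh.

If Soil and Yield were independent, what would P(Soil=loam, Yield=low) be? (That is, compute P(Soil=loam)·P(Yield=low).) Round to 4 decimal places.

P(Soil=loam) = 0.032 + 0.080 + 0.070 + 0.044 + 0.019 = 0.245.
P(Yield=low) = 0.016 + 0.080 + 0.013 = 0.109.
Product: 0.245 × 0.109 = 0.0267.

0.0267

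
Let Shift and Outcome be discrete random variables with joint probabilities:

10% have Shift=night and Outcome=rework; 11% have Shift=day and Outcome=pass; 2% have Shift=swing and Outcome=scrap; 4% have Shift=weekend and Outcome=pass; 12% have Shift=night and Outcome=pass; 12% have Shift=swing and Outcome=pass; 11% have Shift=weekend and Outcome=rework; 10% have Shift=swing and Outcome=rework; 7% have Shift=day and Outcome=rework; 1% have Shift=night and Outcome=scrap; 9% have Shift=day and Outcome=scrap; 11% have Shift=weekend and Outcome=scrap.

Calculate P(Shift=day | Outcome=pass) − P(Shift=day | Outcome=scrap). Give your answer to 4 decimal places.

-0.1093

P(Outcome=pass) = 0.11 + 0.12 + 0.12 + 0.04 = 0.39; P(Shift=day | Outcome=pass) = 0.11/0.39 = 0.28205.
P(Outcome=scrap) = 0.09 + 0.02 + 0.01 + 0.11 = 0.23; P(Shift=day | Outcome=scrap) = 0.09/0.23 = 0.39130.
Difference = -0.1093.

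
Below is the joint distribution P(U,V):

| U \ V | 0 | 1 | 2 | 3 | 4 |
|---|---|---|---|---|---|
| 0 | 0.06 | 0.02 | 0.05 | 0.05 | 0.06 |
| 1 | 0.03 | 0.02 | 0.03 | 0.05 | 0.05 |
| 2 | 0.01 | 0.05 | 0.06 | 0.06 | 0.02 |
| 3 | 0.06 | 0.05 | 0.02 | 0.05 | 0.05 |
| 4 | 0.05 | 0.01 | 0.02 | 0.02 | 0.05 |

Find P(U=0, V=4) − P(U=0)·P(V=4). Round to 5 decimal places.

0.00480

P(U=0) = 0.06 + 0.02 + 0.05 + 0.05 + 0.06 = 0.24.
P(V=4) = 0.06 + 0.05 + 0.02 + 0.05 + 0.05 = 0.23.
P(U=0, V=4) − P(U=0)P(V=4) = 0.06 − 0.24×0.23 = 0.00480.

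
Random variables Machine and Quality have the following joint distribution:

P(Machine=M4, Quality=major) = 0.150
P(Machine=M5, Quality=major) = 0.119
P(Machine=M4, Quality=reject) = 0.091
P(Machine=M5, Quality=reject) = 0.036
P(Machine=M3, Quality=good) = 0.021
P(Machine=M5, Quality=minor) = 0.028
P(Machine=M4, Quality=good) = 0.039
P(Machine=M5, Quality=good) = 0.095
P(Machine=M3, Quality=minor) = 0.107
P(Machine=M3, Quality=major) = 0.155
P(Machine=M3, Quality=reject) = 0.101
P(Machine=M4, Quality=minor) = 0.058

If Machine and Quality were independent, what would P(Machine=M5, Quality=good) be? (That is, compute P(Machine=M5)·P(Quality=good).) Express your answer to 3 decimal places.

P(Machine=M5) = 0.095 + 0.028 + 0.119 + 0.036 = 0.278.
P(Quality=good) = 0.021 + 0.039 + 0.095 = 0.155.
Product: 0.278 × 0.155 = 0.043.

0.043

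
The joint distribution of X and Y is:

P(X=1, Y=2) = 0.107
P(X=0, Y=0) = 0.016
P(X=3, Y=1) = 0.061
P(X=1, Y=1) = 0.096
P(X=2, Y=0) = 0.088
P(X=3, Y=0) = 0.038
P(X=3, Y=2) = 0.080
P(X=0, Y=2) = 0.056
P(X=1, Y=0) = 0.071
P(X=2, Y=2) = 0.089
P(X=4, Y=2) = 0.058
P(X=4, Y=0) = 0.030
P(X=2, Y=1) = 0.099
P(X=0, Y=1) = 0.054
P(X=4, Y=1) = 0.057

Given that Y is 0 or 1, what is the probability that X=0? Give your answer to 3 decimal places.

0.115

P(Y=0) = 0.016 + 0.071 + 0.088 + 0.038 + 0.030 = 0.243.
P(Y=1) = 0.054 + 0.096 + 0.099 + 0.061 + 0.057 = 0.367.
P(Y ∈ {0, 1}) = 0.243 + 0.367 = 0.610; P(X=0, Y ∈ {0, 1}) = 0.016 + 0.054 = 0.070.
P(X=0 | Y ∈ {0, 1}) = 0.070/0.610 = 0.115.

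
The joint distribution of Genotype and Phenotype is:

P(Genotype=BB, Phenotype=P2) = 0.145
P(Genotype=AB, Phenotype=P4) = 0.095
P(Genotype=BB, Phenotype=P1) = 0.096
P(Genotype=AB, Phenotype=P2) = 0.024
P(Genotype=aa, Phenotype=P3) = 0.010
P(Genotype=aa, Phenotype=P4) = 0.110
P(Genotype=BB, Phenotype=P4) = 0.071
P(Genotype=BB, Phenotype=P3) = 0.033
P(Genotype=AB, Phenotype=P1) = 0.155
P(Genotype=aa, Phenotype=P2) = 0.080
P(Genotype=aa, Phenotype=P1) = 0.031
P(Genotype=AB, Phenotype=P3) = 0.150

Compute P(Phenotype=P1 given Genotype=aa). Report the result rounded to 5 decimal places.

0.13420

P(Genotype=aa) = 0.031 + 0.080 + 0.010 + 0.110 = 0.231.
P(Phenotype=P1 | Genotype=aa) = 0.031/0.231 = 0.13420.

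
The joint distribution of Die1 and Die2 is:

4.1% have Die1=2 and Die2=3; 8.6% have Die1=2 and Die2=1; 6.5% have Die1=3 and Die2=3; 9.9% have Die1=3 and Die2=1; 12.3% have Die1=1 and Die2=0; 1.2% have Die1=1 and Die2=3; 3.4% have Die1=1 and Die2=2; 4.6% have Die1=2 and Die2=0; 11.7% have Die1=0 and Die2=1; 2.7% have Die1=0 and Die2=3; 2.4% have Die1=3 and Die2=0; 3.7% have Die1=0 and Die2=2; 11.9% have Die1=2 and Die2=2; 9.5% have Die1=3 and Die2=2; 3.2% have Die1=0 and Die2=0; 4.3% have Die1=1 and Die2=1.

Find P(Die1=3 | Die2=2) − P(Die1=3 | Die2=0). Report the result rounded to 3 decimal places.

P(Die2=2) = 0.037 + 0.034 + 0.119 + 0.095 = 0.285; P(Die1=3 | Die2=2) = 0.095/0.285 = 0.3333.
P(Die2=0) = 0.032 + 0.123 + 0.046 + 0.024 = 0.225; P(Die1=3 | Die2=0) = 0.024/0.225 = 0.1067.
Difference = 0.227.

0.227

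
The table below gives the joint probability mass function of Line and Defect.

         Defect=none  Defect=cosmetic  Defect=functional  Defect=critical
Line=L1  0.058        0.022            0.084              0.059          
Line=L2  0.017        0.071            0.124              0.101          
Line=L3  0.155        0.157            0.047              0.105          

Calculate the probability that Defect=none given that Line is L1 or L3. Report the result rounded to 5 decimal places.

P(Line=L1) = 0.058 + 0.022 + 0.084 + 0.059 = 0.223.
P(Line=L3) = 0.155 + 0.157 + 0.047 + 0.105 = 0.464.
P(Line ∈ {L1, L3}) = 0.223 + 0.464 = 0.687; P(Defect=none, Line ∈ {L1, L3}) = 0.058 + 0.155 = 0.213.
P(Defect=none | Line ∈ {L1, L3}) = 0.213/0.687 = 0.31004.

0.31004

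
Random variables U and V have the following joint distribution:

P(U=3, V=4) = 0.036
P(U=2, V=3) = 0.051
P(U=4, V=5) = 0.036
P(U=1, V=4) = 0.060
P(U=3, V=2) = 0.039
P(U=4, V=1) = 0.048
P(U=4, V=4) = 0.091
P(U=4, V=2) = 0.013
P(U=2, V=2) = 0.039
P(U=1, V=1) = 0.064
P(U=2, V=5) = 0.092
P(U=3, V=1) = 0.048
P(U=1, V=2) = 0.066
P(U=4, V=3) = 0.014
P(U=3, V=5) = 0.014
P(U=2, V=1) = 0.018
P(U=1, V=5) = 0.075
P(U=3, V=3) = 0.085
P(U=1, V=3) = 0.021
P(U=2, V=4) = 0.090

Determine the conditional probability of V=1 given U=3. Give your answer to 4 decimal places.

P(U=3) = 0.048 + 0.039 + 0.085 + 0.036 + 0.014 = 0.222.
P(V=1 | U=3) = 0.048/0.222 = 0.2162.

0.2162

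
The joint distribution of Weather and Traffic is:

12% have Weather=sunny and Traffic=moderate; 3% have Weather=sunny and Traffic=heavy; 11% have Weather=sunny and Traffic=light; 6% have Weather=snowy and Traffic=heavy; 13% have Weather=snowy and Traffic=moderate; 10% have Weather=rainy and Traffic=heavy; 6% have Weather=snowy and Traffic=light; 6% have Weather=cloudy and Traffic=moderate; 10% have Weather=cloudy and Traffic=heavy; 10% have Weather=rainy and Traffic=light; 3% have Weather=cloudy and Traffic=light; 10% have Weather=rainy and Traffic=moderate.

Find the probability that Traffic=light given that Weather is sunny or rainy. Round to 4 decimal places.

0.3750

P(Weather=sunny) = 0.11 + 0.12 + 0.03 = 0.26.
P(Weather=rainy) = 0.10 + 0.10 + 0.10 = 0.30.
P(Weather ∈ {sunny, rainy}) = 0.26 + 0.30 = 0.56; P(Traffic=light, Weather ∈ {sunny, rainy}) = 0.11 + 0.10 = 0.21.
P(Traffic=light | Weather ∈ {sunny, rainy}) = 0.21/0.56 = 0.3750.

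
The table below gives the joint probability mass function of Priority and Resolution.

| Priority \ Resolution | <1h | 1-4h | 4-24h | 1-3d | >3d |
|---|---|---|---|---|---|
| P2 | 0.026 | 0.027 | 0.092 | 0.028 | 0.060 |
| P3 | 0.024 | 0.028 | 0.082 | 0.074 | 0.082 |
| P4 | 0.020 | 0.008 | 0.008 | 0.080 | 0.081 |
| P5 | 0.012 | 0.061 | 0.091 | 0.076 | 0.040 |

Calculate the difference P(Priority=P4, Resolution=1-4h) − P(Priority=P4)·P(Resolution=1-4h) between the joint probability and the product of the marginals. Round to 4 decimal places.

P(Priority=P4) = 0.020 + 0.008 + 0.008 + 0.080 + 0.081 = 0.197.
P(Resolution=1-4h) = 0.027 + 0.028 + 0.008 + 0.061 = 0.124.
P(Priority=P4, Resolution=1-4h) − P(Priority=P4)P(Resolution=1-4h) = 0.008 − 0.197×0.124 = -0.0164.

-0.0164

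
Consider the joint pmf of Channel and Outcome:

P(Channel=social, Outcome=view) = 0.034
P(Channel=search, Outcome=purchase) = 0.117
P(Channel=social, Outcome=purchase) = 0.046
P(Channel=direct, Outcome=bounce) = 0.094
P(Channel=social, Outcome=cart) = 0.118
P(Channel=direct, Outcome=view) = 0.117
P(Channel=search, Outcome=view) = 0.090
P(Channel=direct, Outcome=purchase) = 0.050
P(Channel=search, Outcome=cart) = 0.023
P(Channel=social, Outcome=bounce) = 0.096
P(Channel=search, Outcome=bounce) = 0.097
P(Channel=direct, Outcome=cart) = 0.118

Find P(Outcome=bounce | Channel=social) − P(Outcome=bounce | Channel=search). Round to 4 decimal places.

0.0299

P(Channel=social) = 0.096 + 0.034 + 0.118 + 0.046 = 0.294; P(Outcome=bounce | Channel=social) = 0.096/0.294 = 0.32653.
P(Channel=search) = 0.097 + 0.090 + 0.023 + 0.117 = 0.327; P(Outcome=bounce | Channel=search) = 0.097/0.327 = 0.29664.
Difference = 0.0299.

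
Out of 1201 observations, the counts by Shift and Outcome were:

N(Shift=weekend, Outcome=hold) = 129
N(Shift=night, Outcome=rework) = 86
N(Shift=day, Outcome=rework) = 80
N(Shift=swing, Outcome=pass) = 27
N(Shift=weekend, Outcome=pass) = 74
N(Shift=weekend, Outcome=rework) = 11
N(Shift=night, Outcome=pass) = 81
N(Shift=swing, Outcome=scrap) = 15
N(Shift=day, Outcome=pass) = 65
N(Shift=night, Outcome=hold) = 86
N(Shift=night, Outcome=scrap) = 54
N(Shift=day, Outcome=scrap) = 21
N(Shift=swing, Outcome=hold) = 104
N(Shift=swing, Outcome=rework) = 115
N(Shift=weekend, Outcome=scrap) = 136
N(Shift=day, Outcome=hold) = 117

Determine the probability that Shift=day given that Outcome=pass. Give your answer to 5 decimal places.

0.26316

Total with Outcome=pass: 65 + 27 + 81 + 74 = 247.
P(Shift=day | Outcome=pass) = 65/247 = 0.26316.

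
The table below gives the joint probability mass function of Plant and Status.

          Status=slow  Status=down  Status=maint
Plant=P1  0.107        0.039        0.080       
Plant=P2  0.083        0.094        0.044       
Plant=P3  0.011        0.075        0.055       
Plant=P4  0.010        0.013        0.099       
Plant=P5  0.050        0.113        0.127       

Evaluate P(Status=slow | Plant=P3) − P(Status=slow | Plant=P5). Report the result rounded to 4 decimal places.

P(Plant=P3) = 0.011 + 0.075 + 0.055 = 0.141; P(Status=slow | Plant=P3) = 0.011/0.141 = 0.07801.
P(Plant=P5) = 0.050 + 0.113 + 0.127 = 0.290; P(Status=slow | Plant=P5) = 0.050/0.290 = 0.17241.
Difference = -0.0944.

-0.0944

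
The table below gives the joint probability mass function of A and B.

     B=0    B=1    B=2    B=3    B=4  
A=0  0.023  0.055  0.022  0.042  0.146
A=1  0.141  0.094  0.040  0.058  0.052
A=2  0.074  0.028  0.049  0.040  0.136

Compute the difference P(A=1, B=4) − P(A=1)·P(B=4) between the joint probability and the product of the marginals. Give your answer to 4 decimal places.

P(A=1) = 0.141 + 0.094 + 0.040 + 0.058 + 0.052 = 0.385.
P(B=4) = 0.146 + 0.052 + 0.136 = 0.334.
P(A=1, B=4) − P(A=1)P(B=4) = 0.052 − 0.385×0.334 = -0.0766.

-0.0766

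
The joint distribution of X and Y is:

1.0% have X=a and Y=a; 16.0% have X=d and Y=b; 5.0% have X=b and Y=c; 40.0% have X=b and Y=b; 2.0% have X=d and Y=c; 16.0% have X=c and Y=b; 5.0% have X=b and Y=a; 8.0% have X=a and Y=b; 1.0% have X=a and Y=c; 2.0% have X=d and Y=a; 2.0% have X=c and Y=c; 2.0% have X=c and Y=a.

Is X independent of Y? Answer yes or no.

Every cell satisfies P(X,Y) = P(X)·P(Y). For instance P(X=c) = 0.200, P(Y=a) = 0.100, and 0.200×0.100 = 0.020 matches the joint entry. So X and Y are independent.

yes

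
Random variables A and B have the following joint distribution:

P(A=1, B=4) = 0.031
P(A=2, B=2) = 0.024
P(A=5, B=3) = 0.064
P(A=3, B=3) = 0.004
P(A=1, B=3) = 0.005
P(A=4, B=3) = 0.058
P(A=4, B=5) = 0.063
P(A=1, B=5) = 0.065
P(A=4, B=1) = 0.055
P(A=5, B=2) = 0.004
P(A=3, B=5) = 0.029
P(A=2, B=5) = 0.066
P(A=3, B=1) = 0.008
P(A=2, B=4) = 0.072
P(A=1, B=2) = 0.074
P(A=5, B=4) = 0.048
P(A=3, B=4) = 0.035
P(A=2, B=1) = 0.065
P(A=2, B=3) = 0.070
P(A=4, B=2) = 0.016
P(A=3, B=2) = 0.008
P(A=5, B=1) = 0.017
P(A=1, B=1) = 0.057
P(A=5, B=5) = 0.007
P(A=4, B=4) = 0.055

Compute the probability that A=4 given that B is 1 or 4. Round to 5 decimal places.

0.24831

P(B=1) = 0.057 + 0.065 + 0.008 + 0.055 + 0.017 = 0.202.
P(B=4) = 0.031 + 0.072 + 0.035 + 0.055 + 0.048 = 0.241.
P(B ∈ {1, 4}) = 0.202 + 0.241 = 0.443; P(A=4, B ∈ {1, 4}) = 0.055 + 0.055 = 0.110.
P(A=4 | B ∈ {1, 4}) = 0.110/0.443 = 0.24831.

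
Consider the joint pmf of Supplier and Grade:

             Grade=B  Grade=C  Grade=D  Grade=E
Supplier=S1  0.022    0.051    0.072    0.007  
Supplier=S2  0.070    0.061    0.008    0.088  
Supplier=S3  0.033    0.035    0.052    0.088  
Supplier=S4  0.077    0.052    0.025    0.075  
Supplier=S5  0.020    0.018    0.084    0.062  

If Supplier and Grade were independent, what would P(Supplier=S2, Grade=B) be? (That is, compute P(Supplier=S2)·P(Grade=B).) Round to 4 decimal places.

0.0504

P(Supplier=S2) = 0.070 + 0.061 + 0.008 + 0.088 = 0.227.
P(Grade=B) = 0.022 + 0.070 + 0.033 + 0.077 + 0.020 = 0.222.
Product: 0.227 × 0.222 = 0.0504.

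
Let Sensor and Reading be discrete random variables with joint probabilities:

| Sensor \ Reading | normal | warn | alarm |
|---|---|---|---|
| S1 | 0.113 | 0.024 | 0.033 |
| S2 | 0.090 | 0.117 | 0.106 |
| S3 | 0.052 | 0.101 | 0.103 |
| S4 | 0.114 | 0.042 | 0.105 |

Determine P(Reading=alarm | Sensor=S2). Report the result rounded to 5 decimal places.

0.33866

P(Sensor=S2) = 0.090 + 0.117 + 0.106 = 0.313.
P(Reading=alarm | Sensor=S2) = 0.106/0.313 = 0.33866.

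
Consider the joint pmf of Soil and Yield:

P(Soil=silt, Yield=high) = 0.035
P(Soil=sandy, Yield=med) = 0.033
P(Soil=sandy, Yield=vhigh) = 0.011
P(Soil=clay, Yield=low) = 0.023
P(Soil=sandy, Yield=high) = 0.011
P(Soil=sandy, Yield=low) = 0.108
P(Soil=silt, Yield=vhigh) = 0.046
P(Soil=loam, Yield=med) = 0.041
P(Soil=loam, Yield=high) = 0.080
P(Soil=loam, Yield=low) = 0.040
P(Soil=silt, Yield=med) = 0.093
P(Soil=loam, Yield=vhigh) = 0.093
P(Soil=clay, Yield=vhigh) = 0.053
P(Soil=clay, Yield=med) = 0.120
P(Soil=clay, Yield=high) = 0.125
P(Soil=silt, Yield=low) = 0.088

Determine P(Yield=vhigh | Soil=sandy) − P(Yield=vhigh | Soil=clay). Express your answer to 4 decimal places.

P(Soil=sandy) = 0.108 + 0.033 + 0.011 + 0.011 = 0.163; P(Yield=vhigh | Soil=sandy) = 0.011/0.163 = 0.06748.
P(Soil=clay) = 0.023 + 0.120 + 0.125 + 0.053 = 0.321; P(Yield=vhigh | Soil=clay) = 0.053/0.321 = 0.16511.
Difference = -0.0976.

-0.0976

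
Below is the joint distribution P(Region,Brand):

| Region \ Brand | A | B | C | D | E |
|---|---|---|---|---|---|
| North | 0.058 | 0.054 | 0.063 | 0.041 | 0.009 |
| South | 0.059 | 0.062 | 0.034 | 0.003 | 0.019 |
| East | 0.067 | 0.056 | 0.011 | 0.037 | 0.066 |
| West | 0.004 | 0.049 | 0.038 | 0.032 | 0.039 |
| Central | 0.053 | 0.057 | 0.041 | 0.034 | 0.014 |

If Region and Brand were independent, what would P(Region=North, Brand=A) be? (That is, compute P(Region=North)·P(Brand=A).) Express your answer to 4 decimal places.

0.0542

P(Region=North) = 0.058 + 0.054 + 0.063 + 0.041 + 0.009 = 0.225.
P(Brand=A) = 0.058 + 0.059 + 0.067 + 0.004 + 0.053 = 0.241.
Product: 0.225 × 0.241 = 0.0542.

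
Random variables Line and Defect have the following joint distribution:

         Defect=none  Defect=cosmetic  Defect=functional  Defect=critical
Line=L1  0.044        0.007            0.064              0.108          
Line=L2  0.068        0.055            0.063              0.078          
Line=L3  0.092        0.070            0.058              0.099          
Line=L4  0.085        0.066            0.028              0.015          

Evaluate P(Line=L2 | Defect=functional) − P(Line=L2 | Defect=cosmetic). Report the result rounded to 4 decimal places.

0.0180

P(Defect=functional) = 0.064 + 0.063 + 0.058 + 0.028 = 0.213; P(Line=L2 | Defect=functional) = 0.063/0.213 = 0.29577.
P(Defect=cosmetic) = 0.007 + 0.055 + 0.070 + 0.066 = 0.198; P(Line=L2 | Defect=cosmetic) = 0.055/0.198 = 0.27778.
Difference = 0.0180.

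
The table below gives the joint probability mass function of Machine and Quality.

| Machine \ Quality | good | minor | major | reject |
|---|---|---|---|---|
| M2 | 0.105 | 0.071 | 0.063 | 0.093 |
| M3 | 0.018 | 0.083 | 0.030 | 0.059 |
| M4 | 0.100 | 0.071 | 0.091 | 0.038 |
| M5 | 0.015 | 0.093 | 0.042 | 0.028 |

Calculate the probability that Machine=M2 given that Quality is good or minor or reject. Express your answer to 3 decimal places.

P(Quality=good) = 0.105 + 0.018 + 0.100 + 0.015 = 0.238.
P(Quality=minor) = 0.071 + 0.083 + 0.071 + 0.093 = 0.318.
P(Quality=reject) = 0.093 + 0.059 + 0.038 + 0.028 = 0.218.
P(Quality ∈ {good, minor, reject}) = 0.238 + 0.318 + 0.218 = 0.774; P(Machine=M2, Quality ∈ {good, minor, reject}) = 0.105 + 0.071 + 0.093 = 0.269.
P(Machine=M2 | Quality ∈ {good, minor, reject}) = 0.269/0.774 = 0.348.

0.348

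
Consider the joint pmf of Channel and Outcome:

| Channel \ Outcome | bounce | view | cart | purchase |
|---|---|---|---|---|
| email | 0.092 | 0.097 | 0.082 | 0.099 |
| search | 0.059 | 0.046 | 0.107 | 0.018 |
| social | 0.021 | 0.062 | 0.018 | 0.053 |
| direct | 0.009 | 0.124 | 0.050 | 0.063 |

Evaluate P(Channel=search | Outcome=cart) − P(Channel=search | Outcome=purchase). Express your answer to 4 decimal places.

P(Outcome=cart) = 0.082 + 0.107 + 0.018 + 0.050 = 0.257; P(Channel=search | Outcome=cart) = 0.107/0.257 = 0.41634.
P(Outcome=purchase) = 0.099 + 0.018 + 0.053 + 0.063 = 0.233; P(Channel=search | Outcome=purchase) = 0.018/0.233 = 0.07725.
Difference = 0.3391.

0.3391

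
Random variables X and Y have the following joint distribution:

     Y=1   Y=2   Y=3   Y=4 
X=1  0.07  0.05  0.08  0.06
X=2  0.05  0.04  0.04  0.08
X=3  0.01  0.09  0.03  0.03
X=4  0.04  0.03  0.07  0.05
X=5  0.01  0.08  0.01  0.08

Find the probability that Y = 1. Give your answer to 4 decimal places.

0.1800

P(Y=1) = 0.07 + 0.05 + 0.01 + 0.04 + 0.01 = 0.18.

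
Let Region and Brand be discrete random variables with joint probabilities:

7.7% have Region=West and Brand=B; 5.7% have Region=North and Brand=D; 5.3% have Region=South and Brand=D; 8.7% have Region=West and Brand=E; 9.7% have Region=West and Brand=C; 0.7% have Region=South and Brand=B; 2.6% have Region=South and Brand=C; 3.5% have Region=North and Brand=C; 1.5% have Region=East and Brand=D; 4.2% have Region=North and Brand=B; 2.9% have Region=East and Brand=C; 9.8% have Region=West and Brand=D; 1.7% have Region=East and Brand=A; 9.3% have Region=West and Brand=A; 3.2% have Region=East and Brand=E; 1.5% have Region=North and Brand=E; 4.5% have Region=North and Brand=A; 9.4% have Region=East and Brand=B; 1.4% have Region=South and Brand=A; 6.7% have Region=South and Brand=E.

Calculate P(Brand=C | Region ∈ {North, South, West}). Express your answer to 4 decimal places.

0.1943

P(Region=North) = 0.045 + 0.042 + 0.035 + 0.057 + 0.015 = 0.194.
P(Region=South) = 0.014 + 0.007 + 0.026 + 0.053 + 0.067 = 0.167.
P(Region=West) = 0.093 + 0.077 + 0.097 + 0.098 + 0.087 = 0.452.
P(Region ∈ {North, South, West}) = 0.194 + 0.167 + 0.452 = 0.813; P(Brand=C, Region ∈ {North, South, West}) = 0.035 + 0.026 + 0.097 = 0.158.
P(Brand=C | Region ∈ {North, South, West}) = 0.158/0.813 = 0.1943.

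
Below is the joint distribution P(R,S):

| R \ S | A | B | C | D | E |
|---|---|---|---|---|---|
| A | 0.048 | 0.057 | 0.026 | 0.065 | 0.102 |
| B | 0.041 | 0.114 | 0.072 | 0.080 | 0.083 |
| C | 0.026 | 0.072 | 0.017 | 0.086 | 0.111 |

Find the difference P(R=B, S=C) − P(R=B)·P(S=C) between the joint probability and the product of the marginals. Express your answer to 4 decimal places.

P(R=B) = 0.041 + 0.114 + 0.072 + 0.080 + 0.083 = 0.390.
P(S=C) = 0.026 + 0.072 + 0.017 = 0.115.
P(R=B, S=C) − P(R=B)P(S=C) = 0.072 − 0.390×0.115 = 0.0272.

0.0272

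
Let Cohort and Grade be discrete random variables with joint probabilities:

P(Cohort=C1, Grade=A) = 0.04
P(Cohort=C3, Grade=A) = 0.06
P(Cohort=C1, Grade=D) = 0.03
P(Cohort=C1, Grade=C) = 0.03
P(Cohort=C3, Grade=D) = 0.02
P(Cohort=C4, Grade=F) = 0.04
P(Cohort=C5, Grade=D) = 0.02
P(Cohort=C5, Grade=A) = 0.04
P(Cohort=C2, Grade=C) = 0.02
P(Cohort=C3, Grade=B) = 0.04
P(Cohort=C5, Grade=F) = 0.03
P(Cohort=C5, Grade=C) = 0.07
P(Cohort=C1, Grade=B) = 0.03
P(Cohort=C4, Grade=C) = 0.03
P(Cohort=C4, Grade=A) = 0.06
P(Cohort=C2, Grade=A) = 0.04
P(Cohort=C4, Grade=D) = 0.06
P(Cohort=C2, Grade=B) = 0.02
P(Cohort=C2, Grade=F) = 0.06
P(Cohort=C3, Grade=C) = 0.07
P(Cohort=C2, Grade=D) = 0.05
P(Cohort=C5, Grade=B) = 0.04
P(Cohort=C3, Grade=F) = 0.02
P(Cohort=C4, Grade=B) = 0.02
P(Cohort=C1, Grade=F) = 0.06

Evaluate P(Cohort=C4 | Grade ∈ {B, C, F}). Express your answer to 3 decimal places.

0.155

P(Grade=B) = 0.03 + 0.02 + 0.04 + 0.02 + 0.04 = 0.15.
P(Grade=C) = 0.03 + 0.02 + 0.07 + 0.03 + 0.07 = 0.22.
P(Grade=F) = 0.06 + 0.06 + 0.02 + 0.04 + 0.03 = 0.21.
P(Grade ∈ {B, C, F}) = 0.15 + 0.22 + 0.21 = 0.58; P(Cohort=C4, Grade ∈ {B, C, F}) = 0.02 + 0.03 + 0.04 = 0.09.
P(Cohort=C4 | Grade ∈ {B, C, F}) = 0.09/0.58 = 0.155.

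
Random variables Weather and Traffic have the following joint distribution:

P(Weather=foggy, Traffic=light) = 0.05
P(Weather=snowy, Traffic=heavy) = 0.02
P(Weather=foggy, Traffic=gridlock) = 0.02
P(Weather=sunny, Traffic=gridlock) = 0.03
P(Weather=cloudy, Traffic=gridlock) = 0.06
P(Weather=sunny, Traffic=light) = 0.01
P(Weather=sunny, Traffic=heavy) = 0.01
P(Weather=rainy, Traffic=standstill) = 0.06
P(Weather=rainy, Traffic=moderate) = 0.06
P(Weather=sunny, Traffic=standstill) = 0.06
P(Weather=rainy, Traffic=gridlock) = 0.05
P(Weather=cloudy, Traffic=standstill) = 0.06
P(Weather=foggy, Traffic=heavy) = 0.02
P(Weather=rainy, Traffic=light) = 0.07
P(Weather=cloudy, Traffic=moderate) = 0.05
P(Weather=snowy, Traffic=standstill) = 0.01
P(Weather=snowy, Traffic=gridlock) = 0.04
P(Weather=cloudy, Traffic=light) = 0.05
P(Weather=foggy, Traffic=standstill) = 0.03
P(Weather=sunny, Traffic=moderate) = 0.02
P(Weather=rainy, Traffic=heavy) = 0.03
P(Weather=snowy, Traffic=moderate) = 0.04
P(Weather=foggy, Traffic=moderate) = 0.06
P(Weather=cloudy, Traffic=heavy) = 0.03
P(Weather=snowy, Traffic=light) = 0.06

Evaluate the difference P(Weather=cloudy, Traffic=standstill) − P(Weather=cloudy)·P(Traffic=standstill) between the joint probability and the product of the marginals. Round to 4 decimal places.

0.0050

P(Weather=cloudy) = 0.05 + 0.05 + 0.03 + 0.06 + 0.06 = 0.25.
P(Traffic=standstill) = 0.06 + 0.06 + 0.06 + 0.01 + 0.03 = 0.22.
P(Weather=cloudy, Traffic=standstill) − P(Weather=cloudy)P(Traffic=standstill) = 0.06 − 0.25×0.22 = 0.0050.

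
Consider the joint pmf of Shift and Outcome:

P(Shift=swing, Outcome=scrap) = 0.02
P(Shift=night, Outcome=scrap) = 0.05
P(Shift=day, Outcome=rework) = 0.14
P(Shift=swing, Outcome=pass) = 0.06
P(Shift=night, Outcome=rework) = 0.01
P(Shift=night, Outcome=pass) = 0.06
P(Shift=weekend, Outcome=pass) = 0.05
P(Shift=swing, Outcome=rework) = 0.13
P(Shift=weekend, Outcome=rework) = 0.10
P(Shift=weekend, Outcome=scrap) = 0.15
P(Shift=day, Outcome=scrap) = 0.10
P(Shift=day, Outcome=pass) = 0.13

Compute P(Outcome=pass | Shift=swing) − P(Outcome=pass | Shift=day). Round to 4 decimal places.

P(Shift=swing) = 0.06 + 0.13 + 0.02 = 0.21; P(Outcome=pass | Shift=swing) = 0.06/0.21 = 0.28571.
P(Shift=day) = 0.13 + 0.14 + 0.10 = 0.37; P(Outcome=pass | Shift=day) = 0.13/0.37 = 0.35135.
Difference = -0.0656.

-0.0656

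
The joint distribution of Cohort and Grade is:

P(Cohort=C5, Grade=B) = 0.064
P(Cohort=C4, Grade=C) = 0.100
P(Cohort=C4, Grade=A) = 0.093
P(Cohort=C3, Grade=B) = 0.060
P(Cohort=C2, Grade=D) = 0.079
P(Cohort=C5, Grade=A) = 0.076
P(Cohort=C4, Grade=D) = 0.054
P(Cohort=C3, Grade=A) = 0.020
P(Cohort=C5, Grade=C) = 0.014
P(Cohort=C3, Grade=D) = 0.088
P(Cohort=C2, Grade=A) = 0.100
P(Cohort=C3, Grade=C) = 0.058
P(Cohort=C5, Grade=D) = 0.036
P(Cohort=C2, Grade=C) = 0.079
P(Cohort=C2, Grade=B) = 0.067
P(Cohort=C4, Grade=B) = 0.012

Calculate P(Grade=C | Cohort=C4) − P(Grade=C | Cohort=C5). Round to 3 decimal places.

P(Cohort=C4) = 0.093 + 0.012 + 0.100 + 0.054 = 0.259; P(Grade=C | Cohort=C4) = 0.100/0.259 = 0.3861.
P(Cohort=C5) = 0.076 + 0.064 + 0.014 + 0.036 = 0.190; P(Grade=C | Cohort=C5) = 0.014/0.190 = 0.0737.
Difference = 0.312.

0.312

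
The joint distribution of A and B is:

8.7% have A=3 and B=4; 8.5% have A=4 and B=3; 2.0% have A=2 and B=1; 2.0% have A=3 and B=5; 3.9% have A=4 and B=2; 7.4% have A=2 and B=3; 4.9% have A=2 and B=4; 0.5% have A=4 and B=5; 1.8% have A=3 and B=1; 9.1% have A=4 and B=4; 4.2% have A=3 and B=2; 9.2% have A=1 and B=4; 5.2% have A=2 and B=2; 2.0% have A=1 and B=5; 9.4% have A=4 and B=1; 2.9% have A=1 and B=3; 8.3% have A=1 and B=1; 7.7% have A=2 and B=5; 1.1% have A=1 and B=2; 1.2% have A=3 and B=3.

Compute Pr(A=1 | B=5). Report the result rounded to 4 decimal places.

0.1639

P(B=5) = 0.020 + 0.077 + 0.020 + 0.005 = 0.122.
P(A=1 | B=5) = 0.020/0.122 = 0.1639.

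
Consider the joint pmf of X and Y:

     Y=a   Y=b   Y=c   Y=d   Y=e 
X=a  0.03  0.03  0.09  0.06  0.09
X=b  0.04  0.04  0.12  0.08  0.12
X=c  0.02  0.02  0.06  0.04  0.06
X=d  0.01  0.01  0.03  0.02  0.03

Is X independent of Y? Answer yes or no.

Every cell satisfies P(X,Y) = P(X)·P(Y). For instance P(X=b) = 0.40, P(Y=d) = 0.20, and 0.40×0.20 = 0.08 matches the joint entry. So X and Y are independent.

yes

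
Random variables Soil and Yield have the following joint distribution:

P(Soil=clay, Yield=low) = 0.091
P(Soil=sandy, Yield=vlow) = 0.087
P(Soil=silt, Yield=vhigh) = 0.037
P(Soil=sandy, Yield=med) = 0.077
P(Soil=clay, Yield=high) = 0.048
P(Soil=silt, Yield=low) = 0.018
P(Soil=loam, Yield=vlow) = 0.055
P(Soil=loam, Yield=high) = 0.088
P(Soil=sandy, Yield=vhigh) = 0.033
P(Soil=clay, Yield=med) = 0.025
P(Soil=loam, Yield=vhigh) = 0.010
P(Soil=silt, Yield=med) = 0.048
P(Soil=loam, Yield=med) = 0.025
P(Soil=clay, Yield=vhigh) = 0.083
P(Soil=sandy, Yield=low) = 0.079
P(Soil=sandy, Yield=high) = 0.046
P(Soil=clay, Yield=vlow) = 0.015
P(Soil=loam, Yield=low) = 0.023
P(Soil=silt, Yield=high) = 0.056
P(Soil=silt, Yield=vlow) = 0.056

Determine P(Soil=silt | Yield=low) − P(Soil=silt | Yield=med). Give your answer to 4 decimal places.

-0.1890

P(Yield=low) = 0.079 + 0.023 + 0.091 + 0.018 = 0.211; P(Soil=silt | Yield=low) = 0.018/0.211 = 0.08531.
P(Yield=med) = 0.077 + 0.025 + 0.025 + 0.048 = 0.175; P(Soil=silt | Yield=med) = 0.048/0.175 = 0.27429.
Difference = -0.1890.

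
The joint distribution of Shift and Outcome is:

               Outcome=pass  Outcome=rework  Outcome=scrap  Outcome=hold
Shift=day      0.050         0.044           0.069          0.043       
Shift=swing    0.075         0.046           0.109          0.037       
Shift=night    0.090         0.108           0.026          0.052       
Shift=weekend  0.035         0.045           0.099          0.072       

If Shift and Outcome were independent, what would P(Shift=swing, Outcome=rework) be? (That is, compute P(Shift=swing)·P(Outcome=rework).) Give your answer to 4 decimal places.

P(Shift=swing) = 0.075 + 0.046 + 0.109 + 0.037 = 0.267.
P(Outcome=rework) = 0.044 + 0.046 + 0.108 + 0.045 = 0.243.
Product: 0.267 × 0.243 = 0.0649.

0.0649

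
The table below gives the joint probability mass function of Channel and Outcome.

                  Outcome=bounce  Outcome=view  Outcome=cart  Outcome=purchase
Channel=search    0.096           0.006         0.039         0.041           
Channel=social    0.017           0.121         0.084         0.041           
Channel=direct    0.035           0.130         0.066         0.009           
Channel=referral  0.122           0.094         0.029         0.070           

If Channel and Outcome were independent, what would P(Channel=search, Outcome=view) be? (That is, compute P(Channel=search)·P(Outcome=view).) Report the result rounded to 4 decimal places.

0.0639

P(Channel=search) = 0.096 + 0.006 + 0.039 + 0.041 = 0.182.
P(Outcome=view) = 0.006 + 0.121 + 0.130 + 0.094 = 0.351.
Product: 0.182 × 0.351 = 0.0639.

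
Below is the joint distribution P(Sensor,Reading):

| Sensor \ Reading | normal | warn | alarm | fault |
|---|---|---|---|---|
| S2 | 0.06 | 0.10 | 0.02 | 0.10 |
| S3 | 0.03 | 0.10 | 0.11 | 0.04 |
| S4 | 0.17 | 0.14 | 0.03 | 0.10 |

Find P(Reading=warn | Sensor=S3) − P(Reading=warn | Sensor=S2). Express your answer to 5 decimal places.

P(Sensor=S3) = 0.03 + 0.10 + 0.11 + 0.04 = 0.28; P(Reading=warn | Sensor=S3) = 0.10/0.28 = 0.357143.
P(Sensor=S2) = 0.06 + 0.10 + 0.02 + 0.10 = 0.28; P(Reading=warn | Sensor=S2) = 0.10/0.28 = 0.357143.
Difference = 0.00000.

0.00000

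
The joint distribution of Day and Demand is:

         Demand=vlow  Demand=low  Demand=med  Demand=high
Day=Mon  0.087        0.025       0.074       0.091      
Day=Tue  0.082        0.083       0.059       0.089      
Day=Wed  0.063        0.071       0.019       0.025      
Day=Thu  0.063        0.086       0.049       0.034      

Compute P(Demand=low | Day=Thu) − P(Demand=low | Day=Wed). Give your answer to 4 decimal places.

-0.0282

P(Day=Thu) = 0.063 + 0.086 + 0.049 + 0.034 = 0.232; P(Demand=low | Day=Thu) = 0.086/0.232 = 0.37069.
P(Day=Wed) = 0.063 + 0.071 + 0.019 + 0.025 = 0.178; P(Demand=low | Day=Wed) = 0.071/0.178 = 0.39888.
Difference = -0.0282.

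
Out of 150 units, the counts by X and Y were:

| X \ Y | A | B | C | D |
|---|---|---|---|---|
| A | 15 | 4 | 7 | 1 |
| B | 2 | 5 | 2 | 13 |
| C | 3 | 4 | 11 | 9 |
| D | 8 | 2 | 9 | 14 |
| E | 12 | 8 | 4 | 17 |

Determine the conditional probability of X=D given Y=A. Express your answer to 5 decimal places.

0.20000

Total with Y=A: 15 + 2 + 3 + 8 + 12 = 40.
P(X=D | Y=A) = 8/40 = 0.20000.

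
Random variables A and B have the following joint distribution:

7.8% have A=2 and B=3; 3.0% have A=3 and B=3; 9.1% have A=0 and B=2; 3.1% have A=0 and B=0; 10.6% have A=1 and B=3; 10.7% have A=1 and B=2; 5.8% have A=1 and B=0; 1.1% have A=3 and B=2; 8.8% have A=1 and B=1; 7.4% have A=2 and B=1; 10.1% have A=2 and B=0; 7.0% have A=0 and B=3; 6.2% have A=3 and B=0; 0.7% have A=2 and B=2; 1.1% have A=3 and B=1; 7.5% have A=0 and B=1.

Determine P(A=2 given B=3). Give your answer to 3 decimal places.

P(B=3) = 0.070 + 0.106 + 0.078 + 0.030 = 0.284.
P(A=2 | B=3) = 0.078/0.284 = 0.275.

0.275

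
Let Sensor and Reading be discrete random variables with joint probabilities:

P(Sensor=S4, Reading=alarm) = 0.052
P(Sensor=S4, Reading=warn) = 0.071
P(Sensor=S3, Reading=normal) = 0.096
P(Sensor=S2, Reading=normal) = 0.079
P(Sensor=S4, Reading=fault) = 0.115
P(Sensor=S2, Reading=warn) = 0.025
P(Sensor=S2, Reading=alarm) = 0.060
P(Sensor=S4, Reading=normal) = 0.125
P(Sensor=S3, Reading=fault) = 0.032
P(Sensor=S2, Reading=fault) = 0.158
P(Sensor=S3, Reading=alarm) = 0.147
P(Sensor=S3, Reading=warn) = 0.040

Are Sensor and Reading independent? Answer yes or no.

no

P(Sensor=S3) = 0.315 and P(Reading=alarm) = 0.259, so their product is 0.08159, but P(Sensor=S3, Reading=alarm) = 0.147. Since these differ, Sensor and Reading are not independent.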